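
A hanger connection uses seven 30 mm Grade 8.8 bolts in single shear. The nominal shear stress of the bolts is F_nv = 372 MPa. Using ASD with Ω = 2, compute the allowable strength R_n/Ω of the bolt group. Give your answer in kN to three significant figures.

920 kN

A_b = π × 30² / 4 = 706.9 mm².
R_n = F_nv · A_b · n · n_s = 372 × 706.9 × 7 × 1 / 1000 = 1841 kN.
Allowable strength R_n/Ω = 1841 / 2 = 920 kN.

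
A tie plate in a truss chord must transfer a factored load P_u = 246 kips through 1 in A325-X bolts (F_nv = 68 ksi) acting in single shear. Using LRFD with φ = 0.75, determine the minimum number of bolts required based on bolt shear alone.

7 bolts

A_b = π·1²/4 = 0.7854 in².
Per-bolt design strength φR_n = 0.75 × 68 × 0.7854 × 1 = 40.06 kips.
n ≥ 246 / 40.06 = 6.142 → use 7 bolts.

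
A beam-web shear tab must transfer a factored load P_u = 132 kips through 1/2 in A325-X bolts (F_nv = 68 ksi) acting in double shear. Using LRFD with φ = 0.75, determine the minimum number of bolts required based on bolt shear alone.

A_b = π·0.5²/4 = 0.1963 in².
Per-bolt design strength φR_n = 0.75 × 68 × 0.1963 × 2 = 20.03 kips.
n ≥ 132 / 20.03 = 6.591 → use 7 bolts.

7 bolts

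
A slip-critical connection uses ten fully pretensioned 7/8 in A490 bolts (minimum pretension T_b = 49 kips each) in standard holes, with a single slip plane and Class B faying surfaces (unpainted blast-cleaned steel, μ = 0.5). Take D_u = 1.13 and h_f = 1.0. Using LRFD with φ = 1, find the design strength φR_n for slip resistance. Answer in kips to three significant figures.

277 kips

R_n = μ · D_u · h_f · T_b · n_s · n_b = 0.5 × 1.13 × 1.0 × 49 × 1 × 10 = 276.8 kips.
Design strength φR_n = 1 × 276.8 = 277 kips.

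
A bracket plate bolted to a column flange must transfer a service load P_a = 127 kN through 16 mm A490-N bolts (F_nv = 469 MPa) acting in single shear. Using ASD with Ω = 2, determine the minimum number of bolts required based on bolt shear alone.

A_b = π·16²/4 = 201.1 mm².
Per-bolt allowable strength R_n/Ω = 469 × 201.1 × 1 / 1000 / 2 = 47.15 kN.
n ≥ 127 / 47.15 = 2.694 → use 3 bolts.

3 bolts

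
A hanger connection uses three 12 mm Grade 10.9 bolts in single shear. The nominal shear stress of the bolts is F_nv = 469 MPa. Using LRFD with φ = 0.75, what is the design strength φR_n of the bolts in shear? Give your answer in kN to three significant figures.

A_b = π × 12² / 4 = 113.1 mm².
R_n = F_nv · A_b · n · n_s = 469 × 113.1 × 3 × 1 / 1000 = 159.1 kN.
Design strength φR_n = 0.75 × 159.1 = 119 kN.

119 kN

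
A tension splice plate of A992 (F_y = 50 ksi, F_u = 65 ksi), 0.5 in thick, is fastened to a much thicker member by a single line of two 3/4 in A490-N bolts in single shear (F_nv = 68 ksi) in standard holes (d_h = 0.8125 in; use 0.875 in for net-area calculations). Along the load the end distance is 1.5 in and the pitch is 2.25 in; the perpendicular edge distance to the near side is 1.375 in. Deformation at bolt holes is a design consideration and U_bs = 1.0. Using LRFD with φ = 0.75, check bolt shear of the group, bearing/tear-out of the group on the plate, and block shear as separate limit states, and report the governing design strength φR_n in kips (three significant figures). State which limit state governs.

45.1 kips (bolt shear governs)

Bolt shear: A_b = π·0.75²/4 = 0.4418 in²; R_n = 68 × 0.4418 × 2 × 1 = 60.08 kips → 0.75 × 60.08 = 45.1 kips.
Bearing: edge l_c = 1.094, r_n = 42.66 kips; interior l_c = 1.438, r_n = 56.06 kips; R_n = 42.66 + 1·56.06 = 98.72 kips → 74 kips.
Block shear: A_gv = 1.875, A_nv = 1.219, A_nt = 0.4688 in²; R_n = min(0.6F_uA_nv, 0.6F_yA_gv) + U_bs·F_u·A_nt = 78 kips → 58.5 kips.
Bolt shear governs: 45.1 kips.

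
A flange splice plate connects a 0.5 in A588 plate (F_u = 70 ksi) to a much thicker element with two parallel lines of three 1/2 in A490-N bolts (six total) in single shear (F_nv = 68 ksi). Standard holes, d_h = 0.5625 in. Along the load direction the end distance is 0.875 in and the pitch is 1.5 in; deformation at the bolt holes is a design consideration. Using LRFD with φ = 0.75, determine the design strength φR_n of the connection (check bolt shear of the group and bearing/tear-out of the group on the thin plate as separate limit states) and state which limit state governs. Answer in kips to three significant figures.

Bolt shear: A_b = π·0.5²/4 = 0.1963 in²; R_n = 68 × 0.1963 × 6 × 1 = 80.11 kips → 0.75 × 80.11 = 60.1 kips.
Bearing (1.2 l_c t F_u ≤ 2.4 d t F_u): upper limit = 2.4·0.5·0.5·70 = 42 kips.
  Edge l_c = 0.875 − 0.5625/2 = 0.5938 → r_n = 24.94 kips; interior l_c = 1.5 − 0.5625 = 0.9375 → r_n = 39.38 kips.
  R_n,bearing = 2·24.94 + 4·39.38 = 207.4 kips → 0.75 × 207.4 = 156 kips.
Bolt shear governs: 60.1 kips.

60.1 kips (bolt shear governs)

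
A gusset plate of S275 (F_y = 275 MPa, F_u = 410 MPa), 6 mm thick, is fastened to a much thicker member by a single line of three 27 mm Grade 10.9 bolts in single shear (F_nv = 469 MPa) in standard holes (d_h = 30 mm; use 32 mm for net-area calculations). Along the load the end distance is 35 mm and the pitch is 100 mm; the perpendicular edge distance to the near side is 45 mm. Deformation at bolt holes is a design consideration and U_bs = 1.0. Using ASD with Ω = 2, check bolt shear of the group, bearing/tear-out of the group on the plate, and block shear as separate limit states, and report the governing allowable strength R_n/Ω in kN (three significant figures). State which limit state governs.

Bolt shear: A_b = π·27²/4 = 572.6 mm²; R_n = 469 × 572.6 × 3 × 1 / 1000 = 805.6 kN → 805.6 / 2 = 403 kN.
Bearing: edge l_c = 20, r_n = 59.04 kN; interior l_c = 70, r_n = 159.4 kN; R_n = 59.04 + 2·159.4 = 377.9 kN → 189 kN.
Block shear: A_gv = 1410, A_nv = 930, A_nt = 174 mm²; R_n = min(0.6F_uA_nv, 0.6F_yA_gv) + U_bs·F_u·A_nt = 300.1 kN → 150 kN.
Block shear governs: 150 kN.

150 kN (block shear governs)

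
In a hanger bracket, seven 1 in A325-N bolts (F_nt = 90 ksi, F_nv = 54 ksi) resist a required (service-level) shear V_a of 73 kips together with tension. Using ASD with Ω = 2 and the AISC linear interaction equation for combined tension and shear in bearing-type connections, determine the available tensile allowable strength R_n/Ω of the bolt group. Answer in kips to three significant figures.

200 kips

A_b = π·1²/4 = 0.7854 in²; f_rv = 73 / (7 × 0.7854) = 13.28 ksi.
F'_nt = 1.3 F_nt − (Ω F_nt / F_nv) f_rv = 1.3·90 − (2·90/54)·13.28 = 72.74 ksi, capped at F_nt → F'_nt = 72.74 ksi.
R_n = F'_nt · A_b · n = 72.74 × 0.7854 × 7 = 399.9 kips.
Allowable strength R_n/Ω = 399.9 / 2 = 200 kips.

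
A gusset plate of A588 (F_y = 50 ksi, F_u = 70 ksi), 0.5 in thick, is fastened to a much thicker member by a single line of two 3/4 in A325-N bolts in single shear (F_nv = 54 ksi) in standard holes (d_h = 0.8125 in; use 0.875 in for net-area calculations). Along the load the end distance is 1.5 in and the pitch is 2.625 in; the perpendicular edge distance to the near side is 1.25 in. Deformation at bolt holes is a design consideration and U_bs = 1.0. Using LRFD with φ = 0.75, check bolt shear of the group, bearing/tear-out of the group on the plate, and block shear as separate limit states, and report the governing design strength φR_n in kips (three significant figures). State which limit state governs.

Bolt shear: A_b = π·0.75²/4 = 0.4418 in²; R_n = 54 × 0.4418 × 2 × 1 = 47.71 kips → 0.75 × 47.71 = 35.8 kips.
Bearing: edge l_c = 1.094, r_n = 45.94 kips; interior l_c = 1.812, r_n = 63 kips; R_n = 45.94 + 1·63 = 108.9 kips → 81.7 kips.
Block shear: A_gv = 2.062, A_nv = 1.406, A_nt = 0.4062 in²; R_n = min(0.6F_uA_nv, 0.6F_yA_gv) + U_bs·F_u·A_nt = 87.5 kips → 65.6 kips.
Bolt shear governs: 35.8 kips.

35.8 kips (bolt shear governs)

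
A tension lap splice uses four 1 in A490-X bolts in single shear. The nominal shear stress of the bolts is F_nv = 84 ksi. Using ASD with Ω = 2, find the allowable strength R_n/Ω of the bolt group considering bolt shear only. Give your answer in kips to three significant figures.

A_b = π × 1² / 4 = 0.7854 in².
R_n = F_nv · A_b · n · n_s = 84 × 0.7854 × 4 × 1 = 263.9 kips.
Allowable strength R_n/Ω = 263.9 / 2 = 132 kips.

132 kips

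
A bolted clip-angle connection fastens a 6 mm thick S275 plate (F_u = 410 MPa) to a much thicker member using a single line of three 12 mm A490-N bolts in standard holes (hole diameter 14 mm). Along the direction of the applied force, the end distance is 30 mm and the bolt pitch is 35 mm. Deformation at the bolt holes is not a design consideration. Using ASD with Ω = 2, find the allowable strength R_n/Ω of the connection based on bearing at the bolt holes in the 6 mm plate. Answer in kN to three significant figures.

Per bolt r_n = 1.5 l_c t F_u ≤ 3.0 d t F_u; upper limit = 3.0 × 12 × 6 × 410 / 1000 = 88.56 kN.
Edge bolt: l_c = 30 − 14/2 = 23 mm → 1.5 × 23 × 6 × 410 / 1000 = 84.87 → r_n = 84.87 kN.
Interior bolts: l_c = 35 − 14 = 21 mm → 1.5 × 21 × 6 × 410 / 1000 = 77.49 → r_n = 77.49 kN.
R_n = 1 × 84.87 + 2 × 77.49 = 239.8 kN.
Allowable strength R_n/Ω = 239.8 / 2 = 120 kN.

120 kN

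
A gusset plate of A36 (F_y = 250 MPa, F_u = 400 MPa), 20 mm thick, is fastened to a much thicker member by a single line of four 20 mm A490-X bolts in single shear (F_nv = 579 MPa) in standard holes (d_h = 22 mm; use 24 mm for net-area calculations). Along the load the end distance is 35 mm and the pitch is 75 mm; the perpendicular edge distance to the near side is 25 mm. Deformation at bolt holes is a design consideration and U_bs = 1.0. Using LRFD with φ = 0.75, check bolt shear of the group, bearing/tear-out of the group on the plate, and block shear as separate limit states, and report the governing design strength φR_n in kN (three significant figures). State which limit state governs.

546 kN (bolt shear governs)

Bolt shear: A_b = π·20²/4 = 314.2 mm²; R_n = 579 × 314.2 × 4 × 1 / 1000 = 727.6 kN → 0.75 × 727.6 = 546 kN.
Bearing: edge l_c = 24, r_n = 230.4 kN; interior l_c = 53, r_n = 384 kN; R_n = 230.4 + 3·384 = 1382 kN → 1040 kN.
Block shear: A_gv = 5200, A_nv = 3520, A_nt = 260 mm²; R_n = min(0.6F_uA_nv, 0.6F_yA_gv) + U_bs·F_u·A_nt = 884 kN → 663 kN.
Bolt shear governs: 546 kN.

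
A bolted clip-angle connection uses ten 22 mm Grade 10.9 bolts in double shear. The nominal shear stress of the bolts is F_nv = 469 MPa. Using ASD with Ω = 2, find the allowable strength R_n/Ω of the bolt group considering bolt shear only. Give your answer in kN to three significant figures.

1780 kN

A_b = π × 22² / 4 = 380.1 mm².
R_n = F_nv · A_b · n · n_s = 469 × 380.1 × 10 × 2 / 1000 = 3566 kN.
Allowable strength R_n/Ω = 3566 / 2 = 1780 kN.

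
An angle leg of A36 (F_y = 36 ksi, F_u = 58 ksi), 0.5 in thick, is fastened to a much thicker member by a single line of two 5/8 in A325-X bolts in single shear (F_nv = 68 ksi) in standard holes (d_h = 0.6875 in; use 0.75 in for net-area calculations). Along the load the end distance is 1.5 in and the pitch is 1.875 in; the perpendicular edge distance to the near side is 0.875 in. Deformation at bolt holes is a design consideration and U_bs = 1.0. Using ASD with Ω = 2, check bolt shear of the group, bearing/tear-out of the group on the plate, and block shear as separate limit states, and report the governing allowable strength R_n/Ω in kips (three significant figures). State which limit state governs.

Bolt shear: A_b = π·0.625²/4 = 0.3068 in²; R_n = 68 × 0.3068 × 2 × 1 = 41.72 kips → 41.72 / 2 = 20.9 kips.
Bearing: edge l_c = 1.156, r_n = 40.24 kips; interior l_c = 1.188, r_n = 41.33 kips; R_n = 40.24 + 1·41.33 = 81.56 kips → 40.8 kips.
Block shear: A_gv = 1.688, A_nv = 1.125, A_nt = 0.25 in²; R_n = min(0.6F_uA_nv, 0.6F_yA_gv) + U_bs·F_u·A_nt = 50.95 kips → 25.5 kips.
Bolt shear governs: 20.9 kips.

20.9 kips (bolt shear governs)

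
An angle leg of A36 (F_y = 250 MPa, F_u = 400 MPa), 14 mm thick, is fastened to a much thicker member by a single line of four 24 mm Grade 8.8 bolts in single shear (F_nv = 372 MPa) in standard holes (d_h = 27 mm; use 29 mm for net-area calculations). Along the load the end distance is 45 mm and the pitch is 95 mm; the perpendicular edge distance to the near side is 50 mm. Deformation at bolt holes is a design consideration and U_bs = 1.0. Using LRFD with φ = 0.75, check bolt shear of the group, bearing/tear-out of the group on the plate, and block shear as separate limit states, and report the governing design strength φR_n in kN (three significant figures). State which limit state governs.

Bolt shear: A_b = π·24²/4 = 452.4 mm²; R_n = 372 × 452.4 × 4 × 1 / 1000 = 673.2 kN → 0.75 × 673.2 = 505 kN.
Bearing: edge l_c = 31.5, r_n = 211.7 kN; interior l_c = 68, r_n = 322.6 kN; R_n = 211.7 + 3·322.6 = 1179 kN → 885 kN.
Block shear: A_gv = 4620, A_nv = 3199, A_nt = 497 mm²; R_n = min(0.6F_uA_nv, 0.6F_yA_gv) + U_bs·F_u·A_nt = 891.8 kN → 669 kN.
Bolt shear governs: 505 kN.

505 kN (bolt shear governs)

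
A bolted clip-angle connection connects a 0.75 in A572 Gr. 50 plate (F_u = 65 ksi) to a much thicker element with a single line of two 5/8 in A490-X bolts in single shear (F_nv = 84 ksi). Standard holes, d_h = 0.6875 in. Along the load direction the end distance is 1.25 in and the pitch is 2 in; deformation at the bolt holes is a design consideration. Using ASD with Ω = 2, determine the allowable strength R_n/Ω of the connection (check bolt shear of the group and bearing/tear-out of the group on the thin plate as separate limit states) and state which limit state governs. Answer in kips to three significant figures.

Bolt shear: A_b = π·0.625²/4 = 0.3068 in²; R_n = 84 × 0.3068 × 2 × 1 = 51.54 kips → 51.54 / 2 = 25.8 kips.
Bearing (1.2 l_c t F_u ≤ 2.4 d t F_u): upper limit = 2.4·0.625·0.75·65 = 73.12 kips.
  Edge l_c = 1.25 − 0.6875/2 = 0.9062 → r_n = 53.02 kips; interior l_c = 2 − 0.6875 = 1.312 → r_n = 73.12 kips.
  R_n,bearing = 1·53.02 + 1·73.12 = 126.1 kips → 126.1 / 2 = 63.1 kips.
Bolt shear governs: 25.8 kips.

25.8 kips (bolt shear governs)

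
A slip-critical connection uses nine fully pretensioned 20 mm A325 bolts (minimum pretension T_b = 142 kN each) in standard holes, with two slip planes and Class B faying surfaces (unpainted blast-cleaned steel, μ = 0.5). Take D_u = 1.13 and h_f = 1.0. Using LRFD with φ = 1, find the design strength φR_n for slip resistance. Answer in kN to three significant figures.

R_n = μ · D_u · h_f · T_b · n_s · n_b = 0.5 × 1.13 × 1.0 × 142 × 2 × 9 = 1444 kN.
Design strength φR_n = 1 × 1444 = 1440 kN.

1440 kN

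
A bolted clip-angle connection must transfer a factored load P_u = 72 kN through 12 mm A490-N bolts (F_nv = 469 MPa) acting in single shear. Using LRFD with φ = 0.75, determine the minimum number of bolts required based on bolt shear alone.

A_b = π·12²/4 = 113.1 mm².
Per-bolt design strength φR_n = 0.75 × 469 × 113.1 × 1 / 1000 = 39.78 kN.
n ≥ 72 / 39.78 = 1.81 → use 2 bolts.

2 bolts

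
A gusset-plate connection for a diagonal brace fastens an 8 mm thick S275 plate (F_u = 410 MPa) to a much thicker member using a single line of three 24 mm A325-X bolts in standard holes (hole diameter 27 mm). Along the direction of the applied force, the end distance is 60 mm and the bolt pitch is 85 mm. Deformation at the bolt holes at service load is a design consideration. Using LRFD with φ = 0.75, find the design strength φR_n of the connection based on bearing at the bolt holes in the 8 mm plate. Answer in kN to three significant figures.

Per bolt r_n = 1.2 l_c t F_u ≤ 2.4 d t F_u; upper limit = 2.4 × 24 × 8 × 410 / 1000 = 188.9 kN.
Edge bolt: l_c = 60 − 27/2 = 46.5 mm → 1.2 × 46.5 × 8 × 410 / 1000 = 183 → r_n = 183 kN.
Interior bolts: l_c = 85 − 27 = 58 mm → 1.2 × 58 × 8 × 410 / 1000 = 228.3 → r_n = 188.9 kN.
R_n = 1 × 183 + 2 × 188.9 = 560.9 kN.
Design strength φR_n = 0.75 × 560.9 = 421 kN.

421 kN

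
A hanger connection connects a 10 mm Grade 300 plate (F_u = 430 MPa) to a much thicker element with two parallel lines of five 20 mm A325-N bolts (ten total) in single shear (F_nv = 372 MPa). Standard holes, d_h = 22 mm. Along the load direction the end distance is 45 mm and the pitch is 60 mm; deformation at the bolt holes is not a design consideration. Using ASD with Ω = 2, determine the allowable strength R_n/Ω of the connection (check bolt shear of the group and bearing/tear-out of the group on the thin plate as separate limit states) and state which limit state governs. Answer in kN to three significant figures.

584 kN (bolt shear governs)

Bolt shear: A_b = π·20²/4 = 314.2 mm²; R_n = 372 × 314.2 × 10 × 1 / 1000 = 1169 kN → 1169 / 2 = 584 kN.
Bearing (1.5 l_c t F_u ≤ 3.0 d t F_u): upper limit = 3.0·20·10·430 / 1000 = 258 kN.
  Edge l_c = 45 − 22/2 = 34 → r_n = 219.3 kN; interior l_c = 60 − 22 = 38 → r_n = 245.1 kN.
  R_n,bearing = 2·219.3 + 8·245.1 = 2399 kN → 2399 / 2 = 1200 kN.
Bolt shear governs: 584 kN.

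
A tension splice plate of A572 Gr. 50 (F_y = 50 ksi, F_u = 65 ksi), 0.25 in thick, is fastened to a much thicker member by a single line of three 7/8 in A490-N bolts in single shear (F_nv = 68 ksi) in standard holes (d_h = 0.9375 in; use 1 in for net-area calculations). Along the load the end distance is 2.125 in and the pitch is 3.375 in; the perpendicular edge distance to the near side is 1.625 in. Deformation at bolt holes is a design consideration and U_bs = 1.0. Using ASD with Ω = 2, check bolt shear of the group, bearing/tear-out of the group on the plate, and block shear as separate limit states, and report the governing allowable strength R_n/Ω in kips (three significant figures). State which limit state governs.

Bolt shear: A_b = π·0.875²/4 = 0.6013 in²; R_n = 68 × 0.6013 × 3 × 1 = 122.7 kips → 122.7 / 2 = 61.3 kips.
Bearing: edge l_c = 1.656, r_n = 32.3 kips; interior l_c = 2.438, r_n = 34.12 kips; R_n = 32.3 + 2·34.12 = 100.5 kips → 50.3 kips.
Block shear: A_gv = 2.219, A_nv = 1.594, A_nt = 0.2812 in²; R_n = min(0.6F_uA_nv, 0.6F_yA_gv) + U_bs·F_u·A_nt = 80.44 kips → 40.2 kips.
Block shear governs: 40.2 kips.

40.2 kips (block shear governs)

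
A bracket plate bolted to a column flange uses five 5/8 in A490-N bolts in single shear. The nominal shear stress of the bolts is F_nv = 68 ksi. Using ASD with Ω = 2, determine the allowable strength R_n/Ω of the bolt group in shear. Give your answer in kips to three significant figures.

52.2 kips

A_b = π × 0.625² / 4 = 0.3068 in².
R_n = F_nv · A_b · n · n_s = 68 × 0.3068 × 5 × 1 = 104.3 kips.
Allowable strength R_n/Ω = 104.3 / 2 = 52.2 kips.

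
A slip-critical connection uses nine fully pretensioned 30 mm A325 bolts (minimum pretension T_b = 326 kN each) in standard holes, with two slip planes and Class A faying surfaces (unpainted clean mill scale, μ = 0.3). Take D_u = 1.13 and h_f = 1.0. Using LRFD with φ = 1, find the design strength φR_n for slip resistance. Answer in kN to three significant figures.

R_n = μ · D_u · h_f · T_b · n_s · n_b = 0.3 × 1.13 × 1.0 × 326 × 2 × 9 = 1989 kN.
Design strength φR_n = 1 × 1989 = 1990 kN.

1990 kN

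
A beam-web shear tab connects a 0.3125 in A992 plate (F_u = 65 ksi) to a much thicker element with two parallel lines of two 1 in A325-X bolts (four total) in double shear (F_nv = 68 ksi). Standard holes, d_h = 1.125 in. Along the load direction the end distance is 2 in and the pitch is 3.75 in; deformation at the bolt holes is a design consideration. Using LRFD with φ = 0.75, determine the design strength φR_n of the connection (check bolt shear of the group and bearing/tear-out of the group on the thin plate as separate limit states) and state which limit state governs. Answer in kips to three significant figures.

126 kips (bearing governs)

Bolt shear: A_b = π·1²/4 = 0.7854 in²; R_n = 68 × 0.7854 × 4 × 2 = 427.3 kips → 0.75 × 427.3 = 320 kips.
Bearing (1.2 l_c t F_u ≤ 2.4 d t F_u): upper limit = 2.4·1·0.3125·65 = 48.75 kips.
  Edge l_c = 2 − 1.125/2 = 1.438 → r_n = 35.04 kips; interior l_c = 3.75 − 1.125 = 2.625 → r_n = 48.75 kips.
  R_n,bearing = 2·35.04 + 2·48.75 = 167.6 kips → 0.75 × 167.6 = 126 kips.
Bearing governs: 126 kips.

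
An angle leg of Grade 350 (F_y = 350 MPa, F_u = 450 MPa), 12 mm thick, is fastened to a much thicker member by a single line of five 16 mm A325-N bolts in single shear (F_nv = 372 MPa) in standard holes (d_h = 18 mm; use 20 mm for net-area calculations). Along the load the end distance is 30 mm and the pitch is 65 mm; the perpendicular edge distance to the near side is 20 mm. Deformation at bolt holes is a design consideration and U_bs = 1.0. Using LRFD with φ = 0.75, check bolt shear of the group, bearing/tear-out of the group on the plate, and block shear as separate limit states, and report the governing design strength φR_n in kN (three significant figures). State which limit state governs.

280 kN (bolt shear governs)

Bolt shear: A_b = π·16²/4 = 201.1 mm²; R_n = 372 × 201.1 × 5 × 1 / 1000 = 374 kN → 0.75 × 374 = 280 kN.
Bearing: edge l_c = 21, r_n = 136.1 kN; interior l_c = 47, r_n = 207.4 kN; R_n = 136.1 + 4·207.4 = 965.5 kN → 724 kN.
Block shear: A_gv = 3480, A_nv = 2400, A_nt = 120 mm²; R_n = min(0.6F_uA_nv, 0.6F_yA_gv) + U_bs·F_u·A_nt = 702 kN → 526 kN.
Bolt shear governs: 280 kN.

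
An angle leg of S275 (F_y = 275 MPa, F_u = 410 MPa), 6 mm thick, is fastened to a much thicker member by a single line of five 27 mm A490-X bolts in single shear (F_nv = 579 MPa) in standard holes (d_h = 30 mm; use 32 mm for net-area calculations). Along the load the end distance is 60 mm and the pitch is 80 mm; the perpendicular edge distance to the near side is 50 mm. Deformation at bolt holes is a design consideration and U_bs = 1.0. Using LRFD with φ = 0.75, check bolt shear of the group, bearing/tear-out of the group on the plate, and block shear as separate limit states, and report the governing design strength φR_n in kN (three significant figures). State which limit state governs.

324 kN (block shear governs)

Bolt shear: A_b = π·27²/4 = 572.6 mm²; R_n = 579 × 572.6 × 5 × 1 / 1000 = 1658 kN → 0.75 × 1658 = 1240 kN.
Bearing: edge l_c = 45, r_n = 132.8 kN; interior l_c = 50, r_n = 147.6 kN; R_n = 132.8 + 4·147.6 = 723.2 kN → 542 kN.
Block shear: A_gv = 2280, A_nv = 1416, A_nt = 204 mm²; R_n = min(0.6F_uA_nv, 0.6F_yA_gv) + U_bs·F_u·A_nt = 432 kN → 324 kN.
Block shear governs: 324 kN.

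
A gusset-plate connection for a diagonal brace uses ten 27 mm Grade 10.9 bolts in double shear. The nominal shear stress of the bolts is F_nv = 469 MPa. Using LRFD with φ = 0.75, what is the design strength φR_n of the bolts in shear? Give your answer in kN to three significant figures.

4030 kN

A_b = π × 27² / 4 = 572.6 mm².
R_n = F_nv · A_b · n · n_s = 469 × 572.6 × 10 × 2 / 1000 = 5371 kN.
Design strength φR_n = 0.75 × 5371 = 4030 kN.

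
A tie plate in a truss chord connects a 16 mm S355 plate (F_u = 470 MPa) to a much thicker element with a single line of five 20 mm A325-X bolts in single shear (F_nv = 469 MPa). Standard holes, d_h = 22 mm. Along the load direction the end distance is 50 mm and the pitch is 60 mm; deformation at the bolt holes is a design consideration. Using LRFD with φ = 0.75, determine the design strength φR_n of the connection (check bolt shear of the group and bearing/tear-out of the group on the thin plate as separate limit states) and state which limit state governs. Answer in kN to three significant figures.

Bolt shear: A_b = π·20²/4 = 314.2 mm²; R_n = 469 × 314.2 × 5 × 1 / 1000 = 736.7 kN → 0.75 × 736.7 = 553 kN.
Bearing (1.2 l_c t F_u ≤ 2.4 d t F_u): upper limit = 2.4·20·16·470 / 1000 = 361 kN.
  Edge l_c = 50 − 22/2 = 39 → r_n = 351.9 kN; interior l_c = 60 − 22 = 38 → r_n = 342.9 kN.
  R_n,bearing = 1·351.9 + 4·342.9 = 1724 kN → 0.75 × 1724 = 1290 kN.
Bolt shear governs: 553 kN.

553 kN (bolt shear governs)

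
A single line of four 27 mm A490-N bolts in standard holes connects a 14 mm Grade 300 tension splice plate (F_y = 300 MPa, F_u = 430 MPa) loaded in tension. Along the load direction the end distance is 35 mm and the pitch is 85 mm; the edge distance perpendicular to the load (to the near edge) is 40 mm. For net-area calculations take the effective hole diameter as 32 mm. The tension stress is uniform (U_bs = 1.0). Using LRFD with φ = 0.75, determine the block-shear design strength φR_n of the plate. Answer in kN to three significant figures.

Shear plane L_v = 35 + 3·85 = 290 mm; A_gv = 290 × 14 = 4060 mm².
A_nv = (290 − 3.5·32) × 14 = 2492 mm².
A_nt = (40 − 0.5·32) × 14 = 336 mm².
0.6 F_u A_nv = 642.9 kN; 0.6 F_y A_gv = 730.8 kN → shear rupture governs the shear term.
R_n = 642.9 + 1.0 × 430 × 336 / 1000 = 787.4 kN.
Design strength φR_n = 0.75 × 787.4 = 591 kN.

591 kN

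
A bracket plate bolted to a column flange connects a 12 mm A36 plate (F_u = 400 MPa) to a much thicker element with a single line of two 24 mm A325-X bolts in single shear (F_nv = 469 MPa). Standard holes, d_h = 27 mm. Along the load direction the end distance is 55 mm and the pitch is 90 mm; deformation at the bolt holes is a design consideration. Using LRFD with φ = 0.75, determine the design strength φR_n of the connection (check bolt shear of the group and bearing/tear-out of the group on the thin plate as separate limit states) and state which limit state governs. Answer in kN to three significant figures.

Bolt shear: A_b = π·24²/4 = 452.4 mm²; R_n = 469 × 452.4 × 2 × 1 / 1000 = 424.3 kN → 0.75 × 424.3 = 318 kN.
Bearing (1.2 l_c t F_u ≤ 2.4 d t F_u): upper limit = 2.4·24·12·400 / 1000 = 276.5 kN.
  Edge l_c = 55 − 27/2 = 41.5 → r_n = 239 kN; interior l_c = 90 − 27 = 63 → r_n = 276.5 kN.
  R_n,bearing = 1·239 + 1·276.5 = 515.5 kN → 0.75 × 515.5 = 387 kN.
Bolt shear governs: 318 kN.

318 kN (bolt shear governs)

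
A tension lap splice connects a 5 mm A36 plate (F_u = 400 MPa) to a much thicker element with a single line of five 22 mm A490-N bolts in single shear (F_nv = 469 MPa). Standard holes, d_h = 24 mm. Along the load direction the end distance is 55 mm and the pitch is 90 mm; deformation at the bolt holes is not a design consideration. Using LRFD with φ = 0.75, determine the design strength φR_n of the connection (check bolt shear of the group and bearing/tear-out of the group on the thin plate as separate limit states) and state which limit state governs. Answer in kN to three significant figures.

Bolt shear: A_b = π·22²/4 = 380.1 mm²; R_n = 469 × 380.1 × 5 × 1 / 1000 = 891.4 kN → 0.75 × 891.4 = 669 kN.
Bearing (1.5 l_c t F_u ≤ 3.0 d t F_u): upper limit = 3.0·22·5·400 / 1000 = 132 kN.
  Edge l_c = 55 − 24/2 = 43 → r_n = 129 kN; interior l_c = 90 − 24 = 66 → r_n = 132 kN.
  R_n,bearing = 1·129 + 4·132 = 657 kN → 0.75 × 657 = 493 kN.
Bearing governs: 493 kN.

493 kN (bearing governs)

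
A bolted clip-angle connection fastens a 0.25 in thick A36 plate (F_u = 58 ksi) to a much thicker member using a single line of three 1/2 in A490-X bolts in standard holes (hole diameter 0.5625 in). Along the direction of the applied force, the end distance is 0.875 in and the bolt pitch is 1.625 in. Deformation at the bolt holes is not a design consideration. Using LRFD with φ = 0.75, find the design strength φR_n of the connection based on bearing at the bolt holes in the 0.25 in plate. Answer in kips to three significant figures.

Per bolt r_n = 1.5 l_c t F_u ≤ 3.0 d t F_u; upper limit = 3.0 × 0.5 × 0.25 × 58 = 21.75 kips.
Edge bolt: l_c = 0.875 − 0.5625/2 = 0.5938 in → 1.5 × 0.5938 × 0.25 × 58 = 12.91 → r_n = 12.91 kips.
Interior bolts: l_c = 1.625 − 0.5625 = 1.062 in → 1.5 × 1.062 × 0.25 × 58 = 23.11 → r_n = 21.75 kips.
R_n = 1 × 12.91 + 2 × 21.75 = 56.41 kips.
Design strength φR_n = 0.75 × 56.41 = 42.3 kips.

42.3 kips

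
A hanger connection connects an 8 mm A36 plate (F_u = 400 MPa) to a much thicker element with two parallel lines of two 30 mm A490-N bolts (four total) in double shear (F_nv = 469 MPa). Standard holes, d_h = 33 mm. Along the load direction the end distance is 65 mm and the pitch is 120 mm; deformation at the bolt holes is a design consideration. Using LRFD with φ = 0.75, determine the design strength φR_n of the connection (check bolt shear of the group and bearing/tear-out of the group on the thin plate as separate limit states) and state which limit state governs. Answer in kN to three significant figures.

625 kN (bearing governs)

Bolt shear: A_b = π·30²/4 = 706.9 mm²; R_n = 469 × 706.9 × 4 × 2 / 1000 = 2652 kN → 0.75 × 2652 = 1990 kN.
Bearing (1.2 l_c t F_u ≤ 2.4 d t F_u): upper limit = 2.4·30·8·400 / 1000 = 230.4 kN.
  Edge l_c = 65 − 33/2 = 48.5 → r_n = 186.2 kN; interior l_c = 120 − 33 = 87 → r_n = 230.4 kN.
  R_n,bearing = 2·186.2 + 2·230.4 = 833.3 kN → 0.75 × 833.3 = 625 kN.
Bearing governs: 625 kN.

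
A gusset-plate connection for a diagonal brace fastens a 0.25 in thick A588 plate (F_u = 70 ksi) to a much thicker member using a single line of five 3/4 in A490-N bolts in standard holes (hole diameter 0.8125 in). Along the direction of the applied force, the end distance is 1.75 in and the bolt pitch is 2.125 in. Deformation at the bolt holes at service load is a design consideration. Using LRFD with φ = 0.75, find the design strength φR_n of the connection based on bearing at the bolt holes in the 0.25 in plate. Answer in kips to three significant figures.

104 kips

Per bolt r_n = 1.2 l_c t F_u ≤ 2.4 d t F_u; upper limit = 2.4 × 0.75 × 0.25 × 70 = 31.5 kips.
Edge bolt: l_c = 1.75 − 0.8125/2 = 1.344 in → 1.2 × 1.344 × 0.25 × 70 = 28.22 → r_n = 28.22 kips.
Interior bolts: l_c = 2.125 − 0.8125 = 1.312 in → 1.2 × 1.312 × 0.25 × 70 = 27.56 → r_n = 27.56 kips.
R_n = 1 × 28.22 + 4 × 27.56 = 138.5 kips.
Design strength φR_n = 0.75 × 138.5 = 104 kips.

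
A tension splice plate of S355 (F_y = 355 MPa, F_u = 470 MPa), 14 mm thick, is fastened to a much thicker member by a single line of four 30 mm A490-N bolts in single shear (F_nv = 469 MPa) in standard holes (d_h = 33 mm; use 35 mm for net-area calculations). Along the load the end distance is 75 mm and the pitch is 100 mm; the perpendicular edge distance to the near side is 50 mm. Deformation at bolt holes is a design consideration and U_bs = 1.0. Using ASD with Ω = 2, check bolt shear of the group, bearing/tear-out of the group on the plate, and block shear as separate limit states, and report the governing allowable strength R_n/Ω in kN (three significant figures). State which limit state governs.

605 kN (block shear governs)

Bolt shear: A_b = π·30²/4 = 706.9 mm²; R_n = 469 × 706.9 × 4 × 1 / 1000 = 1326 kN → 1326 / 2 = 663 kN.
Bearing: edge l_c = 58.5, r_n = 461.9 kN; interior l_c = 67, r_n = 473.8 kN; R_n = 461.9 + 3·473.8 = 1883 kN → 942 kN.
Block shear: A_gv = 5250, A_nv = 3535, A_nt = 455 mm²; R_n = min(0.6F_uA_nv, 0.6F_yA_gv) + U_bs·F_u·A_nt = 1211 kN → 605 kN.
Block shear governs: 605 kN.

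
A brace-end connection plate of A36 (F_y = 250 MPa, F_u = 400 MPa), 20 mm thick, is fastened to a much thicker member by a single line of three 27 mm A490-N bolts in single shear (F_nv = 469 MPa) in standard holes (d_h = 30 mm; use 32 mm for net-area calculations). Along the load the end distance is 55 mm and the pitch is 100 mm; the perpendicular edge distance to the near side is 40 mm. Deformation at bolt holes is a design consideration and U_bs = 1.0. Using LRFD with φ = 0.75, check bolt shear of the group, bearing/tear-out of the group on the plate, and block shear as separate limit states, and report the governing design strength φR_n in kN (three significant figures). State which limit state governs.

Bolt shear: A_b = π·27²/4 = 572.6 mm²; R_n = 469 × 572.6 × 3 × 1 / 1000 = 805.6 kN → 0.75 × 805.6 = 604 kN.
Bearing: edge l_c = 40, r_n = 384 kN; interior l_c = 70, r_n = 518.4 kN; R_n = 384 + 2·518.4 = 1421 kN → 1070 kN.
Block shear: A_gv = 5100, A_nv = 3500, A_nt = 480 mm²; R_n = min(0.6F_uA_nv, 0.6F_yA_gv) + U_bs·F_u·A_nt = 957 kN → 718 kN.
Bolt shear governs: 604 kN.

604 kN (bolt shear governs)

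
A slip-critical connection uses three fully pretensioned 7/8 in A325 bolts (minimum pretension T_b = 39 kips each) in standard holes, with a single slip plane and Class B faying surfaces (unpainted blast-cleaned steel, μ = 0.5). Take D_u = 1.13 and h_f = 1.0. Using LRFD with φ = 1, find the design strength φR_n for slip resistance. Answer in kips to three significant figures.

66.1 kips

R_n = μ · D_u · h_f · T_b · n_s · n_b = 0.5 × 1.13 × 1.0 × 39 × 1 × 3 = 66.1 kips.
Design strength φR_n = 1 × 66.1 = 66.1 kips.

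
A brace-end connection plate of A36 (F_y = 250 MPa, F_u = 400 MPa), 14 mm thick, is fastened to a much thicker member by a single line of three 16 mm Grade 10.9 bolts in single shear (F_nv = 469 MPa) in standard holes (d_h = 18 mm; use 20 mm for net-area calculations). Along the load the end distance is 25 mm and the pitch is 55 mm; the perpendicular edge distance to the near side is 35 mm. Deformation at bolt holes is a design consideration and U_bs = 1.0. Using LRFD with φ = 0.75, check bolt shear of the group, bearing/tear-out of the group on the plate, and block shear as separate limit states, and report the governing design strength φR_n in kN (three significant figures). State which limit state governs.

Bolt shear: A_b = π·16²/4 = 201.1 mm²; R_n = 469 × 201.1 × 3 × 1 / 1000 = 282.9 kN → 0.75 × 282.9 = 212 kN.
Bearing: edge l_c = 16, r_n = 107.5 kN; interior l_c = 37, r_n = 215 kN; R_n = 107.5 + 2·215 = 537.6 kN → 403 kN.
Block shear: A_gv = 1890, A_nv = 1190, A_nt = 350 mm²; R_n = min(0.6F_uA_nv, 0.6F_yA_gv) + U_bs·F_u·A_nt = 423.5 kN → 318 kN.
Bolt shear governs: 212 kN.

212 kN (bolt shear governs)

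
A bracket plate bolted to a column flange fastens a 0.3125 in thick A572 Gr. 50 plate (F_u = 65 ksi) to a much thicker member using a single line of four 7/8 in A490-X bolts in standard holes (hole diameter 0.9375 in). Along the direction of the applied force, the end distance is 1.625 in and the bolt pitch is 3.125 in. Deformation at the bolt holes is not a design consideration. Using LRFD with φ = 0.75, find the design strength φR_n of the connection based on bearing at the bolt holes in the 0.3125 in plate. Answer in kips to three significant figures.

146 kips

Per bolt r_n = 1.5 l_c t F_u ≤ 3.0 d t F_u; upper limit = 3.0 × 0.875 × 0.3125 × 65 = 53.32 kips.
Edge bolt: l_c = 1.625 − 0.9375/2 = 1.156 in → 1.5 × 1.156 × 0.3125 × 65 = 35.23 → r_n = 35.23 kips.
Interior bolts: l_c = 3.125 − 0.9375 = 2.188 in → 1.5 × 2.188 × 0.3125 × 65 = 66.65 → r_n = 53.32 kips.
R_n = 1 × 35.23 + 3 × 53.32 = 195.2 kips.
Design strength φR_n = 0.75 × 195.2 = 146 kips.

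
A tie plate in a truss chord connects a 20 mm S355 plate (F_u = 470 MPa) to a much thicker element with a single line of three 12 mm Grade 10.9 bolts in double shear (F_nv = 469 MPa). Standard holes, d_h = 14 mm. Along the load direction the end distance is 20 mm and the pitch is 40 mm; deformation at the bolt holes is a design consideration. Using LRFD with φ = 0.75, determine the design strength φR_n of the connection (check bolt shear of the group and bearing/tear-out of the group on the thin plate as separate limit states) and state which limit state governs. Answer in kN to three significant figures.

Bolt shear: A_b = π·12²/4 = 113.1 mm²; R_n = 469 × 113.1 × 3 × 2 / 1000 = 318.3 kN → 0.75 × 318.3 = 239 kN.
Bearing (1.2 l_c t F_u ≤ 2.4 d t F_u): upper limit = 2.4·12·20·470 / 1000 = 270.7 kN.
  Edge l_c = 20 − 14/2 = 13 → r_n = 146.6 kN; interior l_c = 40 − 14 = 26 → r_n = 270.7 kN.
  R_n,bearing = 1·146.6 + 2·270.7 = 688.1 kN → 0.75 × 688.1 = 516 kN.
Bolt shear governs: 239 kN.

239 kN (bolt shear governs)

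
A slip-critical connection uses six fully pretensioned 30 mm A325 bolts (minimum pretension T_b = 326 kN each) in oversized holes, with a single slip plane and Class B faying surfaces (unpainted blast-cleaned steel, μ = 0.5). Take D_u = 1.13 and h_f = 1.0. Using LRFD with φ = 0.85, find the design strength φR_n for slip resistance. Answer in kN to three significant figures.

R_n = μ · D_u · h_f · T_b · n_s · n_b = 0.5 × 1.13 × 1.0 × 326 × 1 × 6 = 1105 kN.
Design strength φR_n = 0.85 × 1105 = 939 kN.

939 kN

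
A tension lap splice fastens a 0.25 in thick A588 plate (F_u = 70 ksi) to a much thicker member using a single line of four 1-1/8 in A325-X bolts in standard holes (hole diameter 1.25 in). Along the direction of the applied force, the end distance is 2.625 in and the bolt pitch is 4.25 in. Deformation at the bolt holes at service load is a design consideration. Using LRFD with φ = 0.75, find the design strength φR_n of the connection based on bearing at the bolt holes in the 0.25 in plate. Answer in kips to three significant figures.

Per bolt r_n = 1.2 l_c t F_u ≤ 2.4 d t F_u; upper limit = 2.4 × 1.125 × 0.25 × 70 = 47.25 kips.
Edge bolt: l_c = 2.625 − 1.25/2 = 2 in → 1.2 × 2 × 0.25 × 70 = 42 → r_n = 42 kips.
Interior bolts: l_c = 4.25 − 1.25 = 3 in → 1.2 × 3 × 0.25 × 70 = 63 → r_n = 47.25 kips.
R_n = 1 × 42 + 3 × 47.25 = 183.7 kips.
Design strength φR_n = 0.75 × 183.7 = 138 kips.

138 kips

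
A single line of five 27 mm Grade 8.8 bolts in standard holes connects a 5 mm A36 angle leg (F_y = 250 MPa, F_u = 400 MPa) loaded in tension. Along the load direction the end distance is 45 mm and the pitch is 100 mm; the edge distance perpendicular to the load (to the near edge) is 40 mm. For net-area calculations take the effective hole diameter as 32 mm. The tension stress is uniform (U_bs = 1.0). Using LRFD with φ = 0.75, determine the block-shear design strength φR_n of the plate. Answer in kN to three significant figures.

286 kN

Shear plane L_v = 45 + 4·100 = 445 mm; A_gv = 445 × 5 = 2225 mm².
A_nv = (445 − 4.5·32) × 5 = 1505 mm².
A_nt = (40 − 0.5·32) × 5 = 120 mm².
0.6 F_u A_nv = 361.2 kN; 0.6 F_y A_gv = 333.8 kN → shear yielding governs the shear term.
R_n = 333.8 + 1.0 × 400 × 120 / 1000 = 381.8 kN.
Design strength φR_n = 0.75 × 381.8 = 286 kN.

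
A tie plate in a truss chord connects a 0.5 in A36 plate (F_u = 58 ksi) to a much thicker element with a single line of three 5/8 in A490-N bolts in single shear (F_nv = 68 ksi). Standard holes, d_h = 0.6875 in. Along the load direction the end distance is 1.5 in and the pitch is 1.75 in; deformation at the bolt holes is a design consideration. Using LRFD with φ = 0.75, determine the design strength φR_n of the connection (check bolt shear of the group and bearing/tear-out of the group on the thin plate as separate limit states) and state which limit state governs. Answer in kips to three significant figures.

46.9 kips (bolt shear governs)

Bolt shear: A_b = π·0.625²/4 = 0.3068 in²; R_n = 68 × 0.3068 × 3 × 1 = 62.59 kips → 0.75 × 62.59 = 46.9 kips.
Bearing (1.2 l_c t F_u ≤ 2.4 d t F_u): upper limit = 2.4·0.625·0.5·58 = 43.5 kips.
  Edge l_c = 1.5 − 0.6875/2 = 1.156 → r_n = 40.24 kips; interior l_c = 1.75 − 0.6875 = 1.062 → r_n = 36.97 kips.
  R_n,bearing = 1·40.24 + 2·36.97 = 114.2 kips → 0.75 × 114.2 = 85.6 kips.
Bolt shear governs: 46.9 kips.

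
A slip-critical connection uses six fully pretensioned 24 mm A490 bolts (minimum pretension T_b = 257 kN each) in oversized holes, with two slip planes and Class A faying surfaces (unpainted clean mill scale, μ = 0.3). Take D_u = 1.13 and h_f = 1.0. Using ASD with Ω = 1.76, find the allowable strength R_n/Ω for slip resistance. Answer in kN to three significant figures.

R_n = μ · D_u · h_f · T_b · n_s · n_b = 0.3 × 1.13 × 1.0 × 257 × 2 × 6 = 1045 kN.
Allowable strength R_n/Ω = 1045 / 1.76 = 594 kN.

594 kN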